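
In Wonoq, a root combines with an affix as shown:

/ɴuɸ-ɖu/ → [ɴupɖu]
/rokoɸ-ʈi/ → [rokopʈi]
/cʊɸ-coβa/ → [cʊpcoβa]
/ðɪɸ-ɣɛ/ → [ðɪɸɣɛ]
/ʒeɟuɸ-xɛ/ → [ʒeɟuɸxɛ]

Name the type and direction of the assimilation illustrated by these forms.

Comparing underlying and surface forms, /ɸ/ → [p] is the alternation; the neighbouring /ɖ/ is constant.
The change fricative → stop matches the manner of the following /ɖ/, identifying this as manner assimilation.
Place and voice are unchanged, so the assimilation is partial, not total.
The same holds elsewhere in the data: /ɸ/ → [p] before /ʈ/ (fricative → stop, matching a stop); /ɸ/ → [p] before /c/ (fricative → stop, matching a stop) — only manner changes, and always toward the following segment.
Nothing changes in [ðɪɸɣɛ], [ʒeɟuɸxɛ]: there the adjacent consonants already agree in manner (/ɸ/ and /ɣ/ are both fricatives; /ɸ/ and /x/ are both fricatives), so these forms are consistent with the same rule.
Since the segment that changes precedes the conditioning segment, the assimilation is regressive.

regressive manner assimilation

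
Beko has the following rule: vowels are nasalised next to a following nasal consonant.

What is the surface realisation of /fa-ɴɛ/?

[fãɴɛ]

/a/ sits next to the nasal /ɴ/ and is therefore nasalised to [ã].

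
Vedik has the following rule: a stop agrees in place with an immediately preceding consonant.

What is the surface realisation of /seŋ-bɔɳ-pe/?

[seŋgɔɳʈe]

/b/ is a voiced bilabial stop. The preceding trigger /ŋ/ is velar, so /b/ must become velar as well.
Changing only its place to velar gives [g] — the voiced velar stop.
At the second juncture, /p/ likewise becomes [ʈ] adjacent to /ɳ/.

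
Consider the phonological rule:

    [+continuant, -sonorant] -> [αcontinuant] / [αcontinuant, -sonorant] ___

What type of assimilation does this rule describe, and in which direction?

The shared variable α links the value of [continuant] on the target to that of the neighbouring obstruent. [continuant] distinguishes stops from fricatives — a manner-of-articulation feature — so this is manner assimilation.
The conditioning segment sits to the left of the focus bar, meaning the trigger precedes the segment that changes — progressive assimilation.

progressive manner assimilation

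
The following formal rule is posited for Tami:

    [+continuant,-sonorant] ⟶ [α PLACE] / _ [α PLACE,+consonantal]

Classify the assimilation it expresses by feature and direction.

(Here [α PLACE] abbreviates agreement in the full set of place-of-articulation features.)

The shared variable α links the value of the place features (abbreviated [PLACE]) on the target to the same value on the neighbouring segment, so place is the feature that assimilates.
Since the environment is written after the underscore, the trigger follows the target; the direction is regressive.

regressive place assimilation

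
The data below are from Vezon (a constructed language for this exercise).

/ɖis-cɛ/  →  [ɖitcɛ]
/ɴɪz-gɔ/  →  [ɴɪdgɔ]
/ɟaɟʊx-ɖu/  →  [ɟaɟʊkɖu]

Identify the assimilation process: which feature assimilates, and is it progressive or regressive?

regressive manner assimilation

Comparing underlying and surface forms, /s/ → [t] is the alternation; the neighbouring /c/ is constant.
/s/ is a fricative while /c/ is a stop; the output [t] is a stop, matching the trigger — so the feature that spreads is manner.
Place and voice are unchanged, so the assimilation is partial, not total.
The other alternating forms pattern the same way: /z/ → [d] before /g/ (fricative → stop, matching a stop); /x/ → [k] before /ɖ/ (fricative → stop, matching a stop) — only manner changes, and always toward the following segment.
The trigger is the following segment, so the direction is regressive (anticipatory).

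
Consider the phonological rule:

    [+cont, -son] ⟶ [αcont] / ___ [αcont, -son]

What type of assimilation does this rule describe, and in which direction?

regressive manner assimilation

The rule copies [cont] (continuancy) from the environment onto the target fricatives; since [±cont] encodes the stop/fricative manner contrast, the assimilating dimension is manner.
Since the environment is written after the underscore, the trigger follows the target; the direction is regressive.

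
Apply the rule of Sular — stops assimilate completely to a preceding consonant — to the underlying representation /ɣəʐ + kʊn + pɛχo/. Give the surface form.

[ɣəʐʐʊnnɛχo]

/k/ is the segment targeted by the rule; it sits immediately after /ʐ/, so it assimilates completely and surfaces as [ʐ].
At the second juncture, /p/ likewise becomes [n] adjacent to /n/.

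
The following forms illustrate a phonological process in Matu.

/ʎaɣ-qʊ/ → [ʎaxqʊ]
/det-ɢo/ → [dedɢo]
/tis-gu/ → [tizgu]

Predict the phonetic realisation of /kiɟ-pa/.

The data show regressive voicing assimilation: /ɣ/ → [x] before /q/; /t/ → [d] before /ɢ/; /s/ → [z] before /g/. In each pair only voicing changes, matching the following consonant, while place and manner stay constant.
/ɟ/ is a voiced palatal stop. The following trigger /p/ is voiceless, so /ɟ/ must become voiceless as well.
A voiceless palatal stop is [c], so the surface segment is [c].

[kicpa]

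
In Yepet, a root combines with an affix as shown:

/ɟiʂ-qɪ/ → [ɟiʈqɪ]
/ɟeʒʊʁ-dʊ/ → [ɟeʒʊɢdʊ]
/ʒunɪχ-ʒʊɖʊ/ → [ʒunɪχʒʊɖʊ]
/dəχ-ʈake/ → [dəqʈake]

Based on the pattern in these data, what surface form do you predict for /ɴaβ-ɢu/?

[ɴabɢu]

The data show regressive manner assimilation: /ʂ/ → [ʈ] before /q/; /ʁ/ → [ɢ] before /d/; /χ/ → [q] before /ʈ/. In each pair only manner changes, matching the following consonant, while place and voice stay constant.
No alternation appears in [ʒunɪχʒʊɖʊ]: there the adjacent consonants already agree in manner (/χ/ and /ʒ/ are both fricatives), so this form is consistent with the same rule.
/β/ is a voiced bilabial fricative. The following trigger /ɢ/ is a stop, so /β/ must become a stop as well.
The voiced bilabial stop is [b], so /β/ → [b].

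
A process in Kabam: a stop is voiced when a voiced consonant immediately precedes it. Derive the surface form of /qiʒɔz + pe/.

[qiʒɔzbe]

/p/ is a voiceless bilabial stop. The preceding trigger /z/ is voiced, so /p/ must become voiced as well.
A voiced bilabial stop is [b], so the surface segment is [b].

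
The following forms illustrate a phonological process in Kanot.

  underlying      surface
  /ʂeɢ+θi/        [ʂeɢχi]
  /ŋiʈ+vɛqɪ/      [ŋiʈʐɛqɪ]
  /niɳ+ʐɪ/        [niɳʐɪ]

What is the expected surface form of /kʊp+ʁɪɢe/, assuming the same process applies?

[kʊpβɪɢe]

The data show progressive place assimilation: /θ/ → [χ] after /ɢ/; /v/ → [ʐ] after /ʈ/. In each pair only place changes, matching the preceding consonant, while manner and voice stay constant.
Nothing changes in [niɳʐɪ]: there the adjacent consonants already agree in place (/ʐ/ and /ɳ/ are both retroflex), so this form is consistent with the same rule.
The rule targets /ʁ/ (voiced uvular fricative), which sits after the trigger /p/ (bilabial).
The voiced bilabial fricative is [β], so /ʁ/ → [β].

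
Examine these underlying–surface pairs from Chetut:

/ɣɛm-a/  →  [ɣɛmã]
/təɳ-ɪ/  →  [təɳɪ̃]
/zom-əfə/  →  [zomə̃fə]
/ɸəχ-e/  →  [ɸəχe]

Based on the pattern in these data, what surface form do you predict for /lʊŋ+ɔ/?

The data show progressive nasality assimilation (vowel nasalisation): /a/ → [ã] after /m/; /ɪ/ → [ɪ̃] after /ɳ/; /ə/ → [ə̃] after /m/ — a vowel is nasalised by an immediately preceding nasal consonant.
No change occurs in [ɸəχe] because the vowel at the boundary is adjacent to an oral consonant, not a nasal (/e/ next to /χ/).
The vowel /ɔ/ is adjacent to the preceding nasal /ŋ/, so it acquires [+nasal] and surfaces as [ɔ̃].

[lʊŋɔ̃]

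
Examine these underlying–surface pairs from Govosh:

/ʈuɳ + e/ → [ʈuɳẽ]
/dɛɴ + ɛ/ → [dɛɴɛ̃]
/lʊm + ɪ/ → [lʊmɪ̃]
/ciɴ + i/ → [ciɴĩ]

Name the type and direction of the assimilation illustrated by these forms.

The vowel /e/ surfaces as nasalised [ẽ] next to the preceding nasal /ɳ/ — it has acquired the [+nasal] feature of its neighbour.
The other forms show the same pattern: /ɛ/ → [ɛ̃] after /ɴ/; /ɪ/ → [ɪ̃] after /m/; /i/ → [ĩ] after /ɴ/ — each time a vowel is nasalised next to a preceding nasal.
Because the conditioning nasal is to the left of the vowel that changes, the process is progressive (perseverative).

progressive nasality assimilation (vowel nasalisation)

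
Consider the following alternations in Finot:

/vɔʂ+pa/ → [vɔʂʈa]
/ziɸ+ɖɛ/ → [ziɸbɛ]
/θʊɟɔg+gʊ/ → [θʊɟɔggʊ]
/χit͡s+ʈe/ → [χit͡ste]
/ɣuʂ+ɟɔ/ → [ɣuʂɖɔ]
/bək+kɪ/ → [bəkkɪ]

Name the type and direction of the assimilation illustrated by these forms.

The segment that alternates is /p/, which surfaces as [ʈ] when adjacent to /ʂ/.
/p/ is bilabial while /ʂ/ is retroflex; the output [ʈ] is retroflex, matching the trigger — so the feature that spreads is place.
Manner and voice are unchanged, so the assimilation is partial, not total.
The same holds elsewhere in the data: /ɖ/ → [b] after /ɸ/ (retroflex → bilabial, matching bilabial); /ʈ/ → [t] after /t͡s/ (retroflex → alveolar, matching alveolar); /ɟ/ → [ɖ] after /ʂ/ (palatal → retroflex, matching retroflex) — only place changes, and always toward the preceding segment.
Nothing changes in [θʊɟɔggʊ], [bəkkɪ]: there the adjacent consonants already agree in place (/g/ and /g/ are both velar; /k/ and /k/ are both velar), so these forms are consistent with the same rule.
The trigger is the preceding segment, so the direction is progressive (perseverative).

progressive place assimilation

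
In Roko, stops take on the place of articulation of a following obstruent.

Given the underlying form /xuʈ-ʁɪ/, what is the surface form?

[xuqʁɪ]

/ʈ/ is a voiceless retroflex stop. The following trigger /ʁ/ is uvular, so /ʈ/ must become uvular as well.
Changing only its place to uvular gives [q] — the voiceless uvular stop.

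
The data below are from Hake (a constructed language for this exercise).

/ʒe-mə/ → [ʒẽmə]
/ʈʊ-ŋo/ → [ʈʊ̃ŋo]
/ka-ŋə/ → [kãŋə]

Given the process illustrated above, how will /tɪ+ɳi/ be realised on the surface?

[tɪ̃ɳi]

The data show regressive nasality assimilation (vowel nasalisation): /e/ → [ẽ] before /m/; /ʊ/ → [ʊ̃] before /ŋ/; /a/ → [ã] before /ŋ/ — a vowel is nasalised by an immediately following nasal consonant.
/ɪ/ sits next to the nasal /ɳ/ and is therefore nasalised to [ɪ̃].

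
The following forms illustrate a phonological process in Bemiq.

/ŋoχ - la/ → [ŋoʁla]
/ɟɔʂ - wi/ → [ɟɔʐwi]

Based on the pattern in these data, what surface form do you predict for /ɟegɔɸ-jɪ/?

[ɟegɔβjɪ]

The data show regressive voicing assimilation: /χ/ → [ʁ] before /l/; /ʂ/ → [ʐ] before /w/. In each pair only voicing changes, matching the following consonant, while place and manner stay constant.
The rule targets /ɸ/ (voiceless bilabial fricative), which sits before the trigger /j/ (voiced).
The voiced bilabial fricative is [β], so /ɸ/ → [β].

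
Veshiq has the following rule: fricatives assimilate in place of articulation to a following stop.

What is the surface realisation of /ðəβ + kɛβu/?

[ðəɣkɛβu]

The rule targets /β/ (voiced bilabial fricative), which sits before the trigger /k/ (velar).
Changing only its place to velar gives [ɣ] — the voiced velar fricative.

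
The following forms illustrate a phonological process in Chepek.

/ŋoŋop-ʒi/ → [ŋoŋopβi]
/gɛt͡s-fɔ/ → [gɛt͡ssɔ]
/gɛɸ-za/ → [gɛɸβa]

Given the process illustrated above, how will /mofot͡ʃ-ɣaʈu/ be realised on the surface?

The data show progressive place assimilation: /ʒ/ → [β] after /p/; /f/ → [s] after /t͡s/; /z/ → [β] after /ɸ/. In each pair only place changes, matching the preceding consonant, while manner and voice stay constant.
The rule targets /ɣ/ (voiced velar fricative), which sits after the trigger /t͡ʃ/ (postalveolar).
A voiced postalveolar fricative is [ʒ], so the surface segment is [ʒ].

[mofot͡ʃʒaʈu]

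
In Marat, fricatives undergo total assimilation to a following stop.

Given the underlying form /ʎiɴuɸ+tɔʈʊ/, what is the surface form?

/ɸ/ is the segment targeted by the rule; it sits immediately before /t/, so it assimilates completely and surfaces as [t].

[ʎiɴuttɔʈʊ]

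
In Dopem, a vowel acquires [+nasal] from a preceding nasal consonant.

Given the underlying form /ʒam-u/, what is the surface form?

[ʒamũ]

The vowel /u/ is adjacent to the preceding nasal /m/, so it acquires [+nasal] and surfaces as [ũ].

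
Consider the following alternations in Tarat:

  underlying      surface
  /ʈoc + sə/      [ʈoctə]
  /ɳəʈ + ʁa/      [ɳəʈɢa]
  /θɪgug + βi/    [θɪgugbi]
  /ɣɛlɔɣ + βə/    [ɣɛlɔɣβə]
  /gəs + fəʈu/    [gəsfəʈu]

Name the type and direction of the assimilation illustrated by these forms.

Underlying /s/ is realised as [t] next to /c/; /c/ itself does not change.
/s/ is a fricative while /c/ is a stop; the output [t] is a stop, matching the trigger — so the feature that spreads is manner.
Place and voice are unchanged, so the assimilation is partial, not total.
The same holds elsewhere in the data: /ʁ/ → [ɢ] after /ʈ/ (fricative → stop, matching a stop); /β/ → [b] after /g/ (fricative → stop, matching a stop) — only manner changes, and always toward the preceding segment.
No alternation appears in [ɣɛlɔɣβə], [gəsfəʈu]: there the adjacent consonants already agree in manner (/β/ and /ɣ/ are both fricatives; /f/ and /s/ are both fricatives), so these forms are consistent with the same rule.
The trigger is the preceding segment, so the direction is progressive (perseverative).

progressive manner assimilation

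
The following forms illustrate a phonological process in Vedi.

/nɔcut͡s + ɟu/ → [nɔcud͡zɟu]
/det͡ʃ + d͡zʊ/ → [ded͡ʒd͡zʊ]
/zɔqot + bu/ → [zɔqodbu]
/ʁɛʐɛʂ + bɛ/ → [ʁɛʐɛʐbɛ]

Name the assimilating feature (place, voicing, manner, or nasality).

voicing

Comparing underlying and surface forms, /t͡s/ → [d͡z] is the alternation; the neighbouring /ɟ/ is constant.
/t͡s/ is voiceless while /ɟ/ is voiced; the output [d͡z] is voiced, matching the trigger — so the feature that spreads is voicing.
Checking the remaining alternations: /t͡ʃ/ → [d͡ʒ] before /d͡z/ (voiceless → voiced, matching voiced); /t/ → [d] before /b/ (voiceless → voiced, matching voiced); /ʂ/ → [ʐ] before /b/ (voiceless → voiced, matching voiced) — only voicing changes, and always toward the following segment.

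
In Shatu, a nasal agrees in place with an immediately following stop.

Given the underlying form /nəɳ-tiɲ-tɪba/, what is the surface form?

The rule targets /ɳ/ (voiced retroflex nasal), which sits before the trigger /t/ (alveolar).
A voiced alveolar nasal is [n], so the surface segment is [n].
The same rule applies at the second boundary: /ɲ/ → [n] next to /t/.

[nəntintɪba]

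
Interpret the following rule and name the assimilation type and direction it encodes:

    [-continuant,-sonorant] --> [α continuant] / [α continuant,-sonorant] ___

The shared variable α links the value of [continuant] on the target to that of the neighbouring obstruent. [continuant] distinguishes stops from fricatives — a manner-of-articulation feature — so this is manner assimilation.
The conditioning segment sits to the left of the focus bar, meaning the trigger precedes the segment that changes — progressive assimilation.

progressive manner assimilation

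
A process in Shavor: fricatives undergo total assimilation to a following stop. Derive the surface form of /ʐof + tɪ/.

[ʐottɪ]

/f/ is the segment targeted by the rule; it sits immediately before /t/, so it assimilates completely and surfaces as [t].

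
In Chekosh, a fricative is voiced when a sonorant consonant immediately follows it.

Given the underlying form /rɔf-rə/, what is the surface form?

[rɔvrə]

The rule targets /f/ (voiceless labiodental fricative), which sits before the trigger /r/ (voiced).
A voiced labiodental fricative is [v], so the surface segment is [v].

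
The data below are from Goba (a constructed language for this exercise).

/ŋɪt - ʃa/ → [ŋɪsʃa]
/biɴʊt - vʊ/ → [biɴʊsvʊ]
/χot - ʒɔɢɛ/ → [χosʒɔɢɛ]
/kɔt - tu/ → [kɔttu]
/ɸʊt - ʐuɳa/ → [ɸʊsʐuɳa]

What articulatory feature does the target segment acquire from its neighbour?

Comparing underlying and surface forms, /t/ → [s] is the alternation; the neighbouring /ʃ/ is constant.
The change stop → fricative matches the manner of the following /ʃ/, identifying this as manner assimilation.
Checking the remaining alternations: /t/ → [s] before /v/ (stop → fricative, matching a fricative); /t/ → [s] before /ʒ/ (stop → fricative, matching a fricative); /t/ → [s] before /ʐ/ (stop → fricative, matching a fricative) — only manner changes, and always toward the following segment.
No alternation appears in [kɔttu]: there the adjacent consonants already agree in manner (/t/ and /t/ are both stops), so this form is consistent with the same rule.

manner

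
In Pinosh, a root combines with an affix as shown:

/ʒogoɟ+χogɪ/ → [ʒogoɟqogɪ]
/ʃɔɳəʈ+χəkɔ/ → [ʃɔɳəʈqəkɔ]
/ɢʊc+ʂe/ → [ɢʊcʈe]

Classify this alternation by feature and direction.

progressive manner assimilation

The segment that alternates is /χ/, which surfaces as [q] when adjacent to /ɟ/.
/χ/ is a fricative while /ɟ/ is a stop; the output [q] is a stop, matching the trigger — so the feature that spreads is manner.
Place and voice are unchanged, so the assimilation is partial, not total.
The same holds elsewhere in the data: /χ/ → [q] after /ʈ/ (fricative → stop, matching a stop); /ʂ/ → [ʈ] after /c/ (fricative → stop, matching a stop) — only manner changes, and always toward the preceding segment.
Since the segment that changes follows the conditioning segment, the assimilation is progressive.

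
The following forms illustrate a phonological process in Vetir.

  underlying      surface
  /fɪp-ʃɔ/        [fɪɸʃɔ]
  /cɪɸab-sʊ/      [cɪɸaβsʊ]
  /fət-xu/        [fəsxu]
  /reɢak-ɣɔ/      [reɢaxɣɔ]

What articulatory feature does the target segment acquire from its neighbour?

Comparing underlying and surface forms, /p/ → [ɸ] is the alternation; the neighbouring /ʃ/ is constant.
The change stop → fricative matches the manner of the following /ʃ/, identifying this as manner assimilation.
Checking the remaining alternations: /b/ → [β] before /s/ (stop → fricative, matching a fricative); /t/ → [s] before /x/ (stop → fricative, matching a fricative); /k/ → [x] before /ɣ/ (stop → fricative, matching a fricative) — only manner changes, and always toward the following segment.

manner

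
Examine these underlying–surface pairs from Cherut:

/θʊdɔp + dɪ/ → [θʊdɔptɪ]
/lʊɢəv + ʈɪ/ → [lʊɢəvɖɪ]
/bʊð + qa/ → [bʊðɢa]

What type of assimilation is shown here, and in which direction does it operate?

Underlying /d/ is realised as [t] next to /p/; /p/ itself does not change.
The change voiced → voiceless matches the voicing of the preceding /p/, identifying this as voicing assimilation.
Place and manner are unchanged, so the assimilation is partial, not total.
The other alternating forms pattern the same way: /ʈ/ → [ɖ] after /v/ (voiceless → voiced, matching voiced); /q/ → [ɢ] after /ð/ (voiceless → voiced, matching voiced) — only voicing changes, and always toward the preceding segment.
Since the segment that changes follows the conditioning segment, the assimilation is progressive.

progressive voicing assimilation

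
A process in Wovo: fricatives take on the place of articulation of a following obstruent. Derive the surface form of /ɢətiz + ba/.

The rule targets /z/ (voiced alveolar fricative), which sits before the trigger /b/ (bilabial).
Changing only its place to bilabial gives [β] — the voiced bilabial fricative.

[ɢətiβba]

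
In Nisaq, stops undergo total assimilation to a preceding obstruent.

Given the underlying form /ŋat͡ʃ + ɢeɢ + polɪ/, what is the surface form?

[ŋat͡ʃt͡ʃeɢɢolɪ]

/ɢ/ is the segment targeted by the rule; it sits immediately after /t͡ʃ/, so it assimilates completely and surfaces as [t͡ʃ].
At the second juncture, /p/ likewise becomes [ɢ] adjacent to /ɢ/.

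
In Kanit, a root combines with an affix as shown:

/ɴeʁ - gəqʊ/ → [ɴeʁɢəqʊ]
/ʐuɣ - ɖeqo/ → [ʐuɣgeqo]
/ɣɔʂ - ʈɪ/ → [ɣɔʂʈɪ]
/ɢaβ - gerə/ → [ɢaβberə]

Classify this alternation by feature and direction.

Underlying /g/ is realised as [ɢ] next to /ʁ/; /ʁ/ itself does not change.
/g/ is velar while /ʁ/ is uvular; the output [ɢ] is uvular, matching the trigger — so the feature that spreads is place.
Manner and voice are unchanged, so the assimilation is partial, not total.
The other alternating forms pattern the same way: /ɖ/ → [g] after /ɣ/ (retroflex → velar, matching velar); /g/ → [b] after /β/ (velar → bilabial, matching bilabial) — only place changes, and always toward the preceding segment.
Nothing changes in [ɣɔʂʈɪ]: there the adjacent consonants already agree in place (/ʈ/ and /ʂ/ are both retroflex), so this form is consistent with the same rule.
The trigger is the preceding segment, so the direction is progressive (perseverative).

progressive place assimilation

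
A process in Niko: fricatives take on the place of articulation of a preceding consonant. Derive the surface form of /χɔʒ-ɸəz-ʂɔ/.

The rule targets /ɸ/ (voiceless bilabial fricative), which sits after the trigger /ʒ/ (postalveolar).
Changing only its place to postalveolar gives [ʃ] — the voiceless postalveolar fricative.
The same rule applies at the second boundary: /ʂ/ → [s] next to /z/.

[χɔʒʃəzsɔ]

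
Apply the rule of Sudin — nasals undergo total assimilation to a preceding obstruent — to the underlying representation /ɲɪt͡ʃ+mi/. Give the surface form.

/m/ is the segment targeted by the rule; it sits immediately after /t͡ʃ/, so it assimilates completely and surfaces as [t͡ʃ].

[ɲɪt͡ʃt͡ʃi]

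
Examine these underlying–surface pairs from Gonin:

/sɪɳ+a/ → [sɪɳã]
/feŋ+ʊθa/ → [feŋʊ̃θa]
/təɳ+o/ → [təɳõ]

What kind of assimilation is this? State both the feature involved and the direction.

The vowel /a/ surfaces as nasalised [ã] next to the preceding nasal /ɳ/ — it has acquired the [+nasal] feature of its neighbour.
The other forms show the same pattern: /ʊ/ → [ʊ̃] after /ŋ/; /o/ → [õ] after /ɳ/ — each time a vowel is nasalised next to a preceding nasal.
Because the conditioning nasal is to the left of the vowel that changes, the process is progressive (perseverative).

progressive nasality assimilation (vowel nasalisation)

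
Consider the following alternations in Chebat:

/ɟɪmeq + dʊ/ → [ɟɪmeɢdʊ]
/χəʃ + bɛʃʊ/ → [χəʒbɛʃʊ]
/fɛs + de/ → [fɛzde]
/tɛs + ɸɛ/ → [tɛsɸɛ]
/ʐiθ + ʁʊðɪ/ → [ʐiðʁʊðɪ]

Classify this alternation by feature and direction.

regressive voicing assimilation

Comparing underlying and surface forms, /q/ → [ɢ] is the alternation; the neighbouring /d/ is constant.
/q/ is voiceless while /d/ is voiced; the output [ɢ] is voiced, matching the trigger — so the feature that spreads is voicing.
Place and manner are unchanged, so the assimilation is partial, not total.
Checking the remaining alternations: /ʃ/ → [ʒ] before /b/ (voiceless → voiced, matching voiced); /s/ → [z] before /d/ (voiceless → voiced, matching voiced); /θ/ → [ð] before /ʁ/ (voiceless → voiced, matching voiced) — only voicing changes, and always toward the following segment.
Nothing changes in [tɛsɸɛ]: there the adjacent consonants already agree in voicing (/s/ and /ɸ/ are both voiceless), so this form is consistent with the same rule.
The trigger is the following segment, so the direction is regressive (anticipatory).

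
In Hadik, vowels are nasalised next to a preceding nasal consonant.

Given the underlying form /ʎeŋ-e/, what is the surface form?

/e/ sits next to the nasal /ŋ/ and is therefore nasalised to [ẽ].

[ʎeŋẽ]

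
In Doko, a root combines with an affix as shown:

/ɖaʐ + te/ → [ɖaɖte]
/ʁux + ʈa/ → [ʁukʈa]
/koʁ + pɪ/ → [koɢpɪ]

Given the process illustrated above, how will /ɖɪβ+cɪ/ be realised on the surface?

[ɖɪbcɪ]

The data show regressive manner assimilation: /ʐ/ → [ɖ] before /t/; /x/ → [k] before /ʈ/; /ʁ/ → [ɢ] before /p/. In each pair only manner changes, matching the following consonant, while place and voice stay constant.
/β/ is a voiced bilabial fricative. The following trigger /c/ is a stop, so /β/ must become a stop as well.
A voiced bilabial stop is [b], so the surface segment is [b].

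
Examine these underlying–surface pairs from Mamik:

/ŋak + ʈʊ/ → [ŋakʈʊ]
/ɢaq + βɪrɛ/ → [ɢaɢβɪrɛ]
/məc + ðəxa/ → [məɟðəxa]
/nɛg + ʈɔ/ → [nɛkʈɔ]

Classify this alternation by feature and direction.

regressive voicing assimilation

Comparing underlying and surface forms, /q/ → [ɢ] is the alternation; the neighbouring /β/ is constant.
/q/ is voiceless while /β/ is voiced; the output [ɢ] is voiced, matching the trigger — so the feature that spreads is voicing.
Place and manner are unchanged, so the assimilation is partial, not total.
The same holds elsewhere in the data: /c/ → [ɟ] before /ð/ (voiceless → voiced, matching voiced); /g/ → [k] before /ʈ/ (voiced → voiceless, matching voiceless) — only voicing changes, and always toward the following segment.
Nothing changes in [ŋakʈʊ]: there the adjacent consonants already agree in voicing (/k/ and /ʈ/ are both voiceless), so this form is consistent with the same rule.
Since the segment that changes precedes the conditioning segment, the assimilation is regressive.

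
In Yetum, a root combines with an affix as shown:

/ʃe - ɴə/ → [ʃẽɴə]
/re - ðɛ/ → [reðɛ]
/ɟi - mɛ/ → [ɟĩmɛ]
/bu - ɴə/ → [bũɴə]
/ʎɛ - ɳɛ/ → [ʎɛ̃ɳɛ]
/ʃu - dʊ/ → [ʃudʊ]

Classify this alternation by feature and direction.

regressive nasality assimilation (vowel nasalisation)

The vowel /e/ surfaces as nasalised [ẽ] next to the following nasal /ɴ/ — it has acquired the [+nasal] feature of its neighbour.
The other forms show the same pattern: /i/ → [ĩ] before /m/; /u/ → [ũ] before /ɴ/; /ɛ/ → [ɛ̃] before /ɳ/ — each time a vowel is nasalised next to a following nasal.
No change occurs in [reðɛ], [ʃudʊ] because the vowel at the boundary is adjacent to an oral consonant, not a nasal (/e/ next to /ð/; /u/ next to /d/).
Because the conditioning nasal is to the right of the vowel that changes, the process is regressive (anticipatory).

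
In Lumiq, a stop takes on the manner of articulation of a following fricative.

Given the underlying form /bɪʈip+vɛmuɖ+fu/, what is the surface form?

The rule targets /p/ (voiceless bilabial stop), which sits before the trigger /v/ (fricative).
The voiceless bilabial fricative is [ɸ], so /p/ → [ɸ].
At the second juncture, /ɖ/ likewise becomes [ʐ] adjacent to /f/.

[bɪʈiɸvɛmuʐfu]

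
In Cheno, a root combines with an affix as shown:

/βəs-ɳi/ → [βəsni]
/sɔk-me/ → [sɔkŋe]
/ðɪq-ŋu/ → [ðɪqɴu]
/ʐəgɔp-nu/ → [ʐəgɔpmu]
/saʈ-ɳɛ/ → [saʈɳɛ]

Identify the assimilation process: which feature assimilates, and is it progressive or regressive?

Underlying /ɳ/ is realised as [n] next to /s/; /s/ itself does not change.
/ɳ/ is retroflex while /s/ is alveolar; the output [n] is alveolar, matching the trigger — so the feature that spreads is place.
Manner and voice are unchanged, so the assimilation is partial, not total.
The other alternating forms pattern the same way: /m/ → [ŋ] after /k/ (bilabial → velar, matching velar); /ŋ/ → [ɴ] after /q/ (velar → uvular, matching uvular); /n/ → [m] after /p/ (alveolar → bilabial, matching bilabial) — only place changes, and always toward the preceding segment.
No alternation appears in [saʈɳɛ]: there the adjacent consonants already agree in place (/ɳ/ and /ʈ/ are both retroflex), so this form is consistent with the same rule.
The trigger is the preceding segment, so the direction is progressive (perseverative).

progressive place assimilation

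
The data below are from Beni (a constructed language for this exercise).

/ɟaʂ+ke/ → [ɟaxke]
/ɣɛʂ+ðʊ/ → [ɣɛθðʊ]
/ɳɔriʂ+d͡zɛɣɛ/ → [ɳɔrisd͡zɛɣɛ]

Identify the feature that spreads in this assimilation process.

The segment that alternates is /ʂ/, which surfaces as [x] when adjacent to /k/.
/ʂ/ is retroflex while /k/ is velar; the output [x] is velar, matching the trigger — so the feature that spreads is place.
The same holds elsewhere in the data: /ʂ/ → [θ] before /ð/ (retroflex → dental, matching dental); /ʂ/ → [s] before /d͡z/ (retroflex → alveolar, matching alveolar) — only place changes, and always toward the following segment.

place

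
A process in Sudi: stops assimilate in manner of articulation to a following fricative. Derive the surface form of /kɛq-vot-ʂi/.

[kɛχvosʂi]

The rule targets /q/ (voiceless uvular stop), which sits before the trigger /v/ (fricative).
A voiceless uvular fricative is [χ], so the surface segment is [χ].
The same rule applies at the second boundary: /t/ → [s] next to /ʂ/.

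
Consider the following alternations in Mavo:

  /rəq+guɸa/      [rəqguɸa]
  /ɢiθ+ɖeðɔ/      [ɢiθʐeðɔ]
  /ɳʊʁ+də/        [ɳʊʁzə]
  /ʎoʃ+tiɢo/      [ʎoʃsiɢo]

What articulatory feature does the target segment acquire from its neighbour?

manner

Underlying /ɖ/ is realised as [ʐ] next to /θ/; /θ/ itself does not change.
/ɖ/ is a stop while /θ/ is a fricative; the output [ʐ] is a fricative, matching the trigger — so the feature that spreads is manner.
Checking the remaining alternations: /d/ → [z] after /ʁ/ (stop → fricative, matching a fricative); /t/ → [s] after /ʃ/ (stop → fricative, matching a fricative) — only manner changes, and always toward the preceding segment.
Nothing changes in [rəqguɸa]: there the adjacent consonants already agree in manner (/g/ and /q/ are both stops), so this form is consistent with the same rule.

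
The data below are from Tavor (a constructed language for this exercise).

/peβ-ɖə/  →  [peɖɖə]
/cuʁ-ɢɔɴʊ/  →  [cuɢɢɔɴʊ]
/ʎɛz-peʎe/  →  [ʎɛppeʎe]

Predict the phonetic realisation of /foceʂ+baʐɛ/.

[focebbaʐɛ]

The data show regressive total assimilation (/β/ → [ɖ] before /ɖ/; /ʁ/ → [ɢ] before /ɢ/; /z/ → [p] before /p/): in every case the target segment becomes identical to its following neighbour, copying more than a single feature.
/ʂ/ is the segment targeted by the rule; it sits immediately before /b/, so it assimilates completely and surfaces as [b].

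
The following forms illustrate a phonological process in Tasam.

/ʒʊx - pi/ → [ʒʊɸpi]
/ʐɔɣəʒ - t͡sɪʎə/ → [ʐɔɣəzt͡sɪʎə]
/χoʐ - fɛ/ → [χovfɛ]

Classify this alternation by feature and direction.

regressive place assimilation

The segment that alternates is /x/, which surfaces as [ɸ] when adjacent to /p/.
/x/ is velar while /p/ is bilabial; the output [ɸ] is bilabial, matching the trigger — so the feature that spreads is place.
Manner and voice are unchanged, so the assimilation is partial, not total.
The same holds elsewhere in the data: /ʒ/ → [z] before /t͡s/ (postalveolar → alveolar, matching alveolar); /ʐ/ → [v] before /f/ (retroflex → labiodental, matching labiodental) — only place changes, and always toward the following segment.
Since the segment that changes precedes the conditioning segment, the assimilation is regressive.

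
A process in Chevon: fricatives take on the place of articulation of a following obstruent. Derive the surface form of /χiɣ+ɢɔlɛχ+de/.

The rule targets /ɣ/ (voiced velar fricative), which sits before the trigger /ɢ/ (uvular).
The voiced uvular fricative is [ʁ], so /ɣ/ → [ʁ].
At the second juncture, /χ/ likewise becomes [s] adjacent to /d/.

[χiʁɢɔlɛsde]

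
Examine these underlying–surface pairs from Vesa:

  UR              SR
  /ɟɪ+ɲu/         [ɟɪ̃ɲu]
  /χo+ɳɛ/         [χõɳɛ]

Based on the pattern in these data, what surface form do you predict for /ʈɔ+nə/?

[ʈɔ̃nə]

The data show regressive nasality assimilation (vowel nasalisation): /ɪ/ → [ɪ̃] before /ɲ/; /o/ → [õ] before /ɳ/ — a vowel is nasalised by an immediately following nasal consonant.
The vowel /ɔ/ is adjacent to the following nasal /n/, so it acquires [+nasal] and surfaces as [ɔ̃].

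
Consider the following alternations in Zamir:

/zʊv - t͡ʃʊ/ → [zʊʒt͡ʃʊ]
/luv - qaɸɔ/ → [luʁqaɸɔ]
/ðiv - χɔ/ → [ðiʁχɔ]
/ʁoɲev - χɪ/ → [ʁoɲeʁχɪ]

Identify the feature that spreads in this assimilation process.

The segment that alternates is /v/, which surfaces as [ʒ] when adjacent to /t͡ʃ/.
/v/ is labiodental while /t͡ʃ/ is postalveolar; the output [ʒ] is postalveolar, matching the trigger — so the feature that spreads is place.
Checking the remaining alternations: /v/ → [ʁ] before /q/ (labiodental → uvular, matching uvular); /v/ → [ʁ] before /χ/ (labiodental → uvular, matching uvular) — only place changes, and always toward the following segment.

place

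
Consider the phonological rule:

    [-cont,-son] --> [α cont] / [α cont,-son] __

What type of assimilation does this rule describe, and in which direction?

The shared variable α links the value of [cont] on the target to that of the neighbouring obstruent. [cont] distinguishes stops from fricatives — a manner-of-articulation feature — so this is manner assimilation.
The conditioning segment sits to the left of the focus bar, meaning the trigger precedes the segment that changes — progressive assimilation.

progressive manner assimilation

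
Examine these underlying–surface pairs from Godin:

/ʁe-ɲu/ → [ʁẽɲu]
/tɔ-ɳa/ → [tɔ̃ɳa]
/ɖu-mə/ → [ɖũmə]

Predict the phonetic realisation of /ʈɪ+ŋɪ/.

The data show regressive nasality assimilation (vowel nasalisation): /e/ → [ẽ] before /ɲ/; /ɔ/ → [ɔ̃] before /ɳ/; /u/ → [ũ] before /m/ — a vowel is nasalised by an immediately following nasal consonant.
The vowel /ɪ/ is adjacent to the following nasal /ŋ/, so it acquires [+nasal] and surfaces as [ɪ̃].

[ʈɪ̃ŋɪ]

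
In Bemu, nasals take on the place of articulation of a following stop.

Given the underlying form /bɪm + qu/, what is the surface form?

[bɪɴqu]

/m/ is a voiced bilabial nasal. The following trigger /q/ is uvular, so /m/ must become uvular as well.
A voiced uvular nasal is [ɴ], so the surface segment is [ɴ].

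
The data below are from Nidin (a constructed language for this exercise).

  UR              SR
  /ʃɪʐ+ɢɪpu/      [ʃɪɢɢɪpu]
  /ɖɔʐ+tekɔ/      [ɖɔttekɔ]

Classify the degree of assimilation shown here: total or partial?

total assimilation

Comparing underlying and surface forms, /ʐ/ → [ɢ] is the alternation; the neighbouring /ɢ/ is constant.
The output [ɢ] is identical to the trigger /ɢ/ — every feature (place, manner, voicing) has been copied — so this is total assimilation.
The other form behaves the same way: /ʐ/ → [t] before /t/ — in each case the output is a copy of the following consonant.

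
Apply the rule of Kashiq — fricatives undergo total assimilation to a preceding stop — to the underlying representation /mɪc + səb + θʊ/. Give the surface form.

[mɪccəbbʊ]

/s/ is the segment targeted by the rule; it sits immediately after /c/, so it assimilates completely and surfaces as [c].
The same rule applies at the second boundary: /θ/ → [b] next to /b/.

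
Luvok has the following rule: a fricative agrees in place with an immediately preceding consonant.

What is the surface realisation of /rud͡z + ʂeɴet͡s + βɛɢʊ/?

[rud͡zseɴet͡szɛɢʊ]

/ʂ/ is a voiceless retroflex fricative. The preceding trigger /d͡z/ is alveolar, so /ʂ/ must become alveolar as well.
The voiceless alveolar fricative is [s], so /ʂ/ → [s].
At the second juncture, /β/ likewise becomes [z] adjacent to /t͡s/.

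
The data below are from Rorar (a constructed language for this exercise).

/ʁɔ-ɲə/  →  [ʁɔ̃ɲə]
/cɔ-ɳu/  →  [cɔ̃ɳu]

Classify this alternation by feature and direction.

regressive nasality assimilation (vowel nasalisation)

The vowel /ɔ/ surfaces as nasalised [ɔ̃] next to the following nasal /ɲ/ — it has acquired the [+nasal] feature of its neighbour.
The other form shows the same pattern: /ɔ/ → [ɔ̃] before /ɳ/ — each time a vowel is nasalised next to a following nasal.
Because the conditioning nasal is to the right of the vowel that changes, the process is regressive (anticipatory).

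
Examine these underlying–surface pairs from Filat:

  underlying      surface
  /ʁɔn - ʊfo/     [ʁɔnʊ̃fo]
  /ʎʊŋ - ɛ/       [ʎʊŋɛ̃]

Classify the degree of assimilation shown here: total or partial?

partial assimilation

The vowel /ʊ/ surfaces as nasalised [ʊ̃] next to the preceding nasal /n/ — it has acquired the [+nasal] feature of its neighbour.
Likewise in the remaining data: /ɛ/ → [ɛ̃] after /ŋ/ — each time a vowel is nasalised next to a preceding nasal.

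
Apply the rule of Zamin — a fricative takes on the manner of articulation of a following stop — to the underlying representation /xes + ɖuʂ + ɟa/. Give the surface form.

[xetɖuʈɟa]

/s/ is a voiceless alveolar fricative. The following trigger /ɖ/ is a stop, so /s/ must become a stop as well.
A voiceless alveolar stop is [t], so the surface segment is [t].
The same rule applies at the second boundary: /ʂ/ → [ʈ] next to /ɟ/.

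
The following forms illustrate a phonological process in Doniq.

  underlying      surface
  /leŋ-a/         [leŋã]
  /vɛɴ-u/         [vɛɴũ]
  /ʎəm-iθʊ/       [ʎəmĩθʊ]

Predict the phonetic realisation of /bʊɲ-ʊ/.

The data show progressive nasality assimilation (vowel nasalisation): /a/ → [ã] after /ŋ/; /u/ → [ũ] after /ɴ/; /i/ → [ĩ] after /m/ — a vowel is nasalised by an immediately preceding nasal consonant.
The vowel /ʊ/ is adjacent to the preceding nasal /ɲ/, so it acquires [+nasal] and surfaces as [ʊ̃].

[bʊɲʊ̃]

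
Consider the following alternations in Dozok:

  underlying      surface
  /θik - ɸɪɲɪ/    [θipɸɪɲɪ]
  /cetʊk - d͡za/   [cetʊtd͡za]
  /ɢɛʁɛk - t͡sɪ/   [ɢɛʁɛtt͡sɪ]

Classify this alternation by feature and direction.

regressive place assimilation

Underlying /k/ is realised as [p] next to /ɸ/; /ɸ/ itself does not change.
/k/ is velar while /ɸ/ is bilabial; the output [p] is bilabial, matching the trigger — so the feature that spreads is place.
Manner and voice are unchanged, so the assimilation is partial, not total.
The same holds elsewhere in the data: /k/ → [t] before /d͡z/ (velar → alveolar, matching alveolar); /k/ → [t] before /t͡s/ (velar → alveolar, matching alveolar) — only place changes, and always toward the following segment.
Since the segment that changes precedes the conditioning segment, the assimilation is regressive.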